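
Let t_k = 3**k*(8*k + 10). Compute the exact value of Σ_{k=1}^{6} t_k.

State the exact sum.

t_(k+1)/t_k = 3*(4*k + 9)/(4*k + 5).
Gosper form: A/B · C(k+1)/C(k) with A=3, B=1, C=k + 5/4.
Need (3)·f(k+1) − (1)·f(k) = k + 5/4.
Degrees (0,0,1) ⇒ d ≤ 1.
A polynomial solution: f(k) = (4*k - 1)/8.
So s_k = (B(k−1)f/C)·t_k = ((4*k - 1)/(2*(4*k + 5)))·t_k = 3**k*(4*k - 1).
Δs = 3**k*(8*k + 10), as required.
Telescoping: Σ = s_(7) − s_(1) = 59049 − (9) = 59040.

Σ = 59040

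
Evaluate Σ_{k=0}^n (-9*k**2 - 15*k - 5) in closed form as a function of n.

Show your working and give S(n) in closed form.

S(n) = -3*n**3 - 12*n**2 - 14*n - 5

Step 1: r(k) = (9*k**2 + 33*k + 29)/(9*k**2 + 15*k + 5).
Factor: A=1; B=1; C=k**2 + 5*k/3 + 5/9.
Set up (1)·f(k+1) − (1)·f(k) − (k**2 + 5*k/3 + 5/9) = 0.
Degrees (0,0,2) ⇒ d ≤ 3.
Solve for f: f(k) = k*(3*k**2 + 3*k - 1)/9 (degree 3 ≤ 3).
R(k) = B(k−1)·f(k)/C(k) = k*(3*k**2 + 3*k - 1)/(9*k**2 + 15*k + 5); s_k = R·t_k = k*(-3*k**2 - 3*k + 1).
Verify: -9*k**2 - 15*k - 5 matches t_k.
s_(n+1) = -3*n**3 - 12*n**2 - 14*n - 5 and s_(0) = 0, so S(n) = -3*n**3 - 12*n**2 - 14*n - 5.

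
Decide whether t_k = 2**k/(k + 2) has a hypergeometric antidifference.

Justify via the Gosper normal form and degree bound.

The ratio is 2*(k + 2)/(k + 3).
Take A(k)=2*k + 4, B(k)=k + 3, C(k)=1.
Key eq: (2*k + 4)·f(k+1) = (k + 2)·f(k) + (1).
Bound: deg f ≤ -1.
Negative degree bound (-1): no f exists, t_k not Gosper-summable.

No — key equation has no polynomial f.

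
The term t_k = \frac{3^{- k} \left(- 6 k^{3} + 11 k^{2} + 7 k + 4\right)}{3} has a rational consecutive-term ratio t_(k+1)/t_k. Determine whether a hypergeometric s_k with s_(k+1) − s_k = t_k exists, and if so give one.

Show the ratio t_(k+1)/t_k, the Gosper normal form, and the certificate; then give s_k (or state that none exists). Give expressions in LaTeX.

Step 1: r(k) = (6*k**3 + 7*k**2 - 11*k - 16)/(3*(6*k**3 - 11*k**2 - 7*k - 4)).
A = 1/3, B = 1, C = k**3 - 11*k**2/6 - 7*k/6 - 2/3.
f must satisfy (1/3)·f(k+1) − (1)·f(k) = k**3 - 11*k**2/6 - 7*k/6 - 2/3.
deg f ≤ 3 (via 0,0,3).
Match coefficients ⇒ f(k) = -(3*k**3 - k**2 - 1)/2.
So s_k = (B(k−1)f/C)·t_k = (-3*(3*k**3 - k**2 - 1)/(6*k**3 - 11*k**2 - 7*k - 4))·t_k = (3*k**3 - k**2 - 1)/3**k.
Δs = (-6*k**3 + 11*k**2 + 7*k + 4)/(3*3**k), as required.

s_k = 3^{- k} \left(3 k^{3} - k^{2} - 1\right)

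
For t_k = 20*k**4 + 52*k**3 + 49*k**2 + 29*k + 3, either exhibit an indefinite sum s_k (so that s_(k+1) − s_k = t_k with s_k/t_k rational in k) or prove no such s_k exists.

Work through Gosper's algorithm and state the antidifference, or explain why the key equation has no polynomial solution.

s_k = k*(4*k**4 + 3*k**3 - 3*k**2 + 3*k - 4)

r(k) = (20*k**4 + 132*k**3 + 325*k**2 + 363*k + 153)/(20*k**4 + 52*k**3 + 49*k**2 + 29*k + 3) after simplifying.
So A=1 and B=1, with C=k**4 + 13*k**3/5 + 49*k**2/20 + 29*k/20 + 3/20.
f must satisfy (1)·f(k+1) − (1)·f(k) = k**4 + 13*k**3/5 + 49*k**2/20 + 29*k/20 + 3/20.
Degrees (0,0,4) ⇒ d ≤ 5.
A polynomial solution: f(k) = k*(4*k**4 + 3*k**3 - 3*k**2 + 3*k - 4)/20.
So s_k = (B(k−1)f/C)·t_k = (k*(4*k**4 + 3*k**3 - 3*k**2 + 3*k - 4)/(20*k**4 + 52*k**3 + 49*k**2 + 29*k + 3))·t_k = k*(4*k**4 + 3*k**3 - 3*k**2 + 3*k - 4).
s_(k+1) − s_k = 20*k**4 + 52*k**3 + 49*k**2 + 29*k + 3 = t_k.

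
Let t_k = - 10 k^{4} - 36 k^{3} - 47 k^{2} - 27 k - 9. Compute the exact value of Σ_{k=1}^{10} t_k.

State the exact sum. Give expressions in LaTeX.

Σ = -381900

The ratio is (10*k**4 + 76*k**3 + 215*k**2 + 269*k + 129)/(10*k**4 + 36*k**3 + 47*k**2 + 27*k + 9).
Normal form (A,B,C) = (1, 1, k**4 + 18*k**3/5 + 47*k**2/10 + 27*k/10 + 9/10).
Key eq: (1)·f(k+1) = (1)·f(k) + (k**4 + 18*k**3/5 + 47*k**2/10 + 27*k/10 + 9/10).
Bound: deg f ≤ 5.
Solve for f: f(k) = k*(2*k**4 + 4*k**3 + k**2 - k + 3)/10 (degree 5 ≤ 5).
Certificate R = B(k−1)f/C = k*(2*k**4 + 4*k**3 + k**2 - k + 3)/(10*k**4 + 36*k**3 + 47*k**2 + 27*k + 9) gives s_k = k*(-2*k**4 - 4*k**3 - k**2 + k - 3).
Check: Δs_k = -10*k**4 - 36*k**3 - 47*k**2 - 27*k - 9. ✓
Sum = s_(11) − s_(1); s_(11) = -381909, s_(1) = -9 ⇒ -381900.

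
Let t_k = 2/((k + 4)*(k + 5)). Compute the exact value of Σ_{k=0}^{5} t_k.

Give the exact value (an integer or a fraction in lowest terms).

Σ = 3/10

t_(k+1)/t_k = (k + 4)/(k + 6).
Take A(k)=k + 4, B(k)=k + 6, C(k)=1.
Key eq: (k + 4)·f(k+1) = (k + 5)·f(k) + (1).
deg f ≤ 1 (via 1,1,0).
Coefficient equations give f(k) = k/4.
So s_k = (B(k−1)f/C)·t_k = (k*(k + 5)/4)·t_k = k/(2*(k + 4)).
Δs = 2/(k**2 + 9*k + 20), as required.
Evaluate s at k=6 and k=0: 3/10 and 0; difference 3/10.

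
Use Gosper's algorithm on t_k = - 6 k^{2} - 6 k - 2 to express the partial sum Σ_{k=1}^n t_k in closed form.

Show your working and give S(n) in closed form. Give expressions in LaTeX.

Step 1: r(k) = (3*k**2 + 9*k + 7)/(3*k**2 + 3*k + 1).
Gosper form: A/B · C(k+1)/C(k) with A=1, B=1, C=k**2 + k + 1/3.
Key eq: (1)·f(k+1) = (1)·f(k) + (k**2 + k + 1/3).
Degrees (0,0,2) ⇒ d ≤ 3.
Match coefficients ⇒ f(k) = k**3/3.
Then R = B(k−1)f/C = k**3/(3*k**2 + 3*k + 1), so s_k = R(k)·t_k = -2*k**3.
Verify: 2*k**3 - 2*(k + 1)**3 matches t_k.
Evaluate: s_(n+1) = -2*n**3 - 6*n**2 - 6*n - 2; subtract s_(1) = -2 ⇒ S(n) = 2*n*(-n**2 - 3*n - 3).

S(n) = 2 n \left(- n^{2} - 3 n - 3\right)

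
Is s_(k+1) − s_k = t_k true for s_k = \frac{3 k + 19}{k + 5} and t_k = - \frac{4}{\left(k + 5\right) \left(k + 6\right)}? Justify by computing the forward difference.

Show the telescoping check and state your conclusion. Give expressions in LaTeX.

s_(k+1) = (3*k + 22)/(k + 6)
s_(k+1) − s_k = -4/(k**2 + 11*k + 30)
(s_(k+1) − s_k) − t_k = 0

valid (s_(k+1) − s_k reduces to t_k)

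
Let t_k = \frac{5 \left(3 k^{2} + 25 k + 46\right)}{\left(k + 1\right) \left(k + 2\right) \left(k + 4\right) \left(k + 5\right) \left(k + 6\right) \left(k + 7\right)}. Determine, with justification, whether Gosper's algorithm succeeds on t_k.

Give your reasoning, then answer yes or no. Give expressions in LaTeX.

Yes. s_k = \frac{5 k \left(k^{2} + 11 k + 34\right)}{24 \left(k^{3} + 11 k^{2} + 34 k + 24\right)}.

Ratio r(k) = (k + 1)*(k + 4)*(25*k + 3*(k + 1)**2 + 71)/((k + 3)*(k + 8)*(3*k**2 + 25*k + 46)).
Factor: A=k + 1; B=k + 8; C=k**3 + 34*k**2/3 + 121*k/3 + 46.
Set up (k + 1)·f(k+1) − (k + 7)·f(k) − (k**3 + 34*k**2/3 + 121*k/3 + 46) = 0.
deg f ≤ 6 (via 1,1,3).
A polynomial solution: f(k) = k*(k + 2)*(k + 3)*(k + 5)*(k**2 + 11*k + 34)/72.
R(k) = B(k−1)·f(k)/C(k) = k*(k + 2)*(k + 5)*(k + 7)*(k**2 + 11*k + 34)/(24*(3*k**2 + 25*k + 46)); s_k = R·t_k = 5*k*(k**2 + 11*k + 34)/(24*(k**3 + 11*k**2 + 34*k + 24)).
Δs = 5*(3*k**2 + 25*k + 46)/(k**6 + 25*k**5 + 247*k**4 + 1219*k**3 + 3112*k**2 + 3796*k + 1680), as required.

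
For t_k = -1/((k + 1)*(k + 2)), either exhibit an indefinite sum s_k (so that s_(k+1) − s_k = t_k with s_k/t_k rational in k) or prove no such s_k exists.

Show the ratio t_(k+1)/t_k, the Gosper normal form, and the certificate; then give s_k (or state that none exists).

s_k = -k/(k + 1)

Step 1: r(k) = (k + 1)/(k + 3).
Factor: A=k + 1; B=k + 3; C=1.
Set up (k + 1)·f(k+1) − (k + 2)·f(k) − (1) = 0.
deg f ≤ 1 (via 1,1,0).
Coefficient equations give f(k) = k.
Then R = B(k−1)f/C = k*(k + 2), so s_k = R(k)·t_k = -k/(k + 1).
Verify: -1/(k**2 + 3*k + 2) matches t_k.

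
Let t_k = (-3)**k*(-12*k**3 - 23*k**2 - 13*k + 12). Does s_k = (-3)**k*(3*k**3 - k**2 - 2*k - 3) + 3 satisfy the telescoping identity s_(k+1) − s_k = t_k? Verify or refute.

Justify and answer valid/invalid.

Valid — Δs_k = t_k.

s_(k+1) = 3*(-3)**k*(2*k - 3*(k + 1)**3 + (k + 1)**2 + 5) + 3
s_(k+1) − s_k = (-3)**k*(-12*k**3 - 23*k**2 - 13*k + 12)
(s_(k+1) − s_k) − t_k = 0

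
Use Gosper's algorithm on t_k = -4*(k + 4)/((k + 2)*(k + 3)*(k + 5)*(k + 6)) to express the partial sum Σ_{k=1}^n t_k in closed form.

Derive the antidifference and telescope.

S(n) = n*(-n - 9)/(9*(n**2 + 9*n + 18))

Ratio r(k) = (k + 2)*(k + 5)**2/((k + 4)**2*(k + 7)).
Normal form (A,B,C) = (k + 2, k + 7, k**2 + 8*k + 16).
Set up (k + 2)·f(k+1) − (k + 6)·f(k) − (k**2 + 8*k + 16) = 0.
d = 4 from the (1,1,2) case.
Solve for f: f(k) = k*(k + 3)*(k + 4)*(k + 7)/20 (degree 4 ≤ 4).
Then R = B(k−1)f/C = k*(k + 3)*(k + 6)*(k + 7)/(20*(k + 4)), so s_k = R(k)·t_k = k*(-k - 7)/(5*(k**2 + 7*k + 10)).
s_(k+1) − s_k = 4*(-k - 4)/(k**4 + 16*k**3 + 91*k**2 + 216*k + 180) = t_k.
Telescope: S(n) = s_(n+1) − s_(1) = (-n**2 - 9*n - 8)/(5*(n**2 + 9*n + 18)) − (-4/45) = n*(-n - 9)/(9*(n**2 + 9*n + 18)).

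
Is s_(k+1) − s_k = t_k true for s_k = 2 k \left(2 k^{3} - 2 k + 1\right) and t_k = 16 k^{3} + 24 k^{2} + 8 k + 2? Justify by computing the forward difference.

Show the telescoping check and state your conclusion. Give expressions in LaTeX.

s_(k+1) = -2*(k + 1)*(2*k - 2*(k + 1)**3 + 1)
s_(k+1) − s_k = 16*k**3 + 24*k**2 + 8*k + 2
(s_(k+1) − s_k) − t_k = 0

Valid — Δs_k = t_k.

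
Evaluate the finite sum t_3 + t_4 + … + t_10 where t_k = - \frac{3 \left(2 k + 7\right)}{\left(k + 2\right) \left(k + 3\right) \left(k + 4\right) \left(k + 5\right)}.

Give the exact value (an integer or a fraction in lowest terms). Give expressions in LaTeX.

Σ = -32/455

Ratio r(k) = (k + 2)*(2*k + 9)/((k + 6)*(2*k + 7)).
Factor: A=k + 2; B=k + 6; C=k + 7/2.
Key eq: (k + 2)·f(k+1) = (k + 5)·f(k) + (k + 7/2).
Bound: deg f ≤ 3.
A polynomial solution: f(k) = k*(k + 3)*(k + 6)/16.
Then R = B(k−1)f/C = k*(k + 3)*(k + 5)*(k + 6)/(8*(2*k + 7)), so s_k = R(k)·t_k = 3*k*(-k - 6)/(8*(k**2 + 6*k + 8)).
s_(k+1) − s_k = 3*(-2*k - 7)/(k**4 + 14*k**3 + 71*k**2 + 154*k + 120) = t_k.
Σ_(k=3)^(10) t_k = s_(11) − s_(3) = -187/520 − (-81/280) = -32/455.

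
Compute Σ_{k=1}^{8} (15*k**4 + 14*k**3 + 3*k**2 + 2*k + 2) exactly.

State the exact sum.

t_(k+1)/t_k = (15*k**4 + 74*k**3 + 135*k**2 + 110*k + 36)/(15*k**4 + 14*k**3 + 3*k**2 + 2*k + 2).
Normal form (A,B,C) = (1, 1, k**4 + 14*k**3/15 + k**2/5 + 2*k/15 + 2/15).
Set up (1)·f(k+1) − (1)·f(k) − (k**4 + 14*k**3/15 + k**2/5 + 2*k/15 + 2/15) = 0.
deg f ≤ 5 (via 0,0,4).
Solve for f: f(k) = k*(3*k**4 - 4*k**3 - k**2 + 3*k + 1)/15 (degree 5 ≤ 5).
Then R = B(k−1)f/C = k*(3*k**4 - 4*k**3 - k**2 + 3*k + 1)/(15*k**4 + 14*k**3 + 3*k**2 + 2*k + 2), so s_k = R(k)·t_k = k*(3*k**4 - 4*k**3 - k**2 + 3*k + 1).
s_(k+1) − s_k = 15*k**4 + 14*k**3 + 3*k**2 + 2*k + 2 = t_k.
Σ_(k=1)^(8) t_k = s_(9) − s_(1) = 150426 − (2) = 150424.

Σ = 150424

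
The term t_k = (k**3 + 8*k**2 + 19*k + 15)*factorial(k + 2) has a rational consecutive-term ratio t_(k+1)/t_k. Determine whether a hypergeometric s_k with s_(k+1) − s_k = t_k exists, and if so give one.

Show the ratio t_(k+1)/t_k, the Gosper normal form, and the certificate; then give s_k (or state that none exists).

Step 1: r(k) = (k**4 + 14*k**3 + 71*k**2 + 157*k + 129)/(k**3 + 8*k**2 + 19*k + 15).
So A=k + 3 and B=1, with C=k**3 + 8*k**2 + 19*k + 15.
Key eq: (k + 3)·f(k+1) = (1)·f(k) + (k**3 + 8*k**2 + 19*k + 15).
Bound: deg f ≤ 2.
Solving with deg f ≤ 2: f(k) = k*(k + 4).
R(k) = B(k−1)·f(k)/C(k) = k*(k + 4)/(k**3 + 8*k**2 + 19*k + 15); s_k = R·t_k = k*(k + 4)*factorial(k + 2).
s_(k+1) − s_k = (k**3 + 8*k**2 + 19*k + 15)*factorial(k + 2) = t_k.

s_k = k*(k + 4)*factorial(k + 2)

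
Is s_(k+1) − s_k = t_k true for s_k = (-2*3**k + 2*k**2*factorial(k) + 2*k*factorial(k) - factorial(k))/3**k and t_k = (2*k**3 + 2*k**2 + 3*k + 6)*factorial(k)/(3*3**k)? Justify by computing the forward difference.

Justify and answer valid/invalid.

s_(k+1) = (-6*3**k + 2*k**3*factorial(k) + 8*k**2*factorial(k) + 9*k*factorial(k) + 3*factorial(k))/(3*3**k)
s_(k+1) − s_k = (2*k**3 + 2*k**2 + 3*k + 6)*factorial(k)/(3*3**k)
(s_(k+1) − s_k) − t_k = 0

Valid — Δs_k = t_k.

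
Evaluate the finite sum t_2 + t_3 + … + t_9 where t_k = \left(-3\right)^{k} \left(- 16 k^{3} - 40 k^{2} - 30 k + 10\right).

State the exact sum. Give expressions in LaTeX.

Step 1: r(k) = 3*(-8*k**3 - 44*k**2 - 79*k - 38)/(8*k**3 + 20*k**2 + 15*k - 5).
Normal form (A,B,C) = (-3, 1, k**3 + 5*k**2/2 + 15*k/8 - 5/8).
f must satisfy (-3)·f(k+1) − (1)·f(k) = k**3 + 5*k**2/2 + 15*k/8 - 5/8.
Degrees (0,0,3) ⇒ d ≤ 3.
Coefficient equations give f(k) = -(4*k**3 + k**2 - 3*k - 4)/16.
Then R = B(k−1)f/C = -(4*k**3 + k**2 - 3*k - 4)/(2*(8*k**3 + 20*k**2 + 15*k - 5)), so s_k = R(k)·t_k = (-3)**k*(4*k**3 + k**2 - 3*k - 4).
Verify: (-3)**k*(-16*k**3 - 40*k**2 - 30*k + 10) matches t_k.
Telescoping: Σ = s_(10) − s_(2) = 240093234 − (234) = 240093000.

Σ = 240093000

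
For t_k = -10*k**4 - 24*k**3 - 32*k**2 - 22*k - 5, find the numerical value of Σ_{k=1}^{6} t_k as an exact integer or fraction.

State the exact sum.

Σ = -36738

Compute t_(k+1)/t_k: get (10*k**4 + 64*k**3 + 164*k**2 + 198*k + 93)/(10*k**4 + 24*k**3 + 32*k**2 + 22*k + 5).
So A=1 and B=1, with C=k**4 + 12*k**3/5 + 16*k**2/5 + 11*k/5 + 1/2.
Set up (1)·f(k+1) − (1)·f(k) − (k**4 + 12*k**3/5 + 16*k**2/5 + 11*k/5 + 1/2) = 0.
deg f ≤ 5 (via 0,0,4).
Coefficient equations give f(k) = k*(2*k**4 + k**3 + 2*k**2 + k - 1)/10.
R(k) = B(k−1)·f(k)/C(k) = k*(2*k**4 + k**3 + 2*k**2 + k - 1)/(10*k**4 + 24*k**3 + 32*k**2 + 22*k + 5); s_k = R·t_k = k*(-2*k**4 - k**3 - 2*k**2 - k + 1).
Check: Δs_k = -10*k**4 - 24*k**3 - 32*k**2 - 22*k - 5. ✓
Σ_(k=1)^(6) t_k = s_(7) − s_(1) = -36743 − (-5) = -36738.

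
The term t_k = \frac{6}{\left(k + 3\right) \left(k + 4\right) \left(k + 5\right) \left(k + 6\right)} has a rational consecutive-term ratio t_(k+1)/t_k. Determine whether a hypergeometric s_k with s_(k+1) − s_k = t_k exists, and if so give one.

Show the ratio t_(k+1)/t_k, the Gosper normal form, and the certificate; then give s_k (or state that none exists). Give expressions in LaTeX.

The ratio is (k + 3)/(k + 7).
Gosper form: A/B · C(k+1)/C(k) with A=k + 3, B=k + 7, C=1.
Need (k + 3)·f(k+1) − (k + 6)·f(k) = 1.
d = 3 from the (1,1,0) case.
Coefficient equations give f(k) = k*(k**2 + 12*k + 47)/180.
Certificate R = B(k−1)f/C = k*(k + 6)*(k**2 + 12*k + 47)/180 gives s_k = k*(k**2 + 12*k + 47)/(30*(k + 3)*(k + 4)*(k + 5)).
Δs = 6/(k**4 + 18*k**3 + 119*k**2 + 342*k + 360), as required.

s_k = \frac{k \left(k^{2} + 12 k + 47\right)}{30 \left(k + 3\right) \left(k + 4\right) \left(k + 5\right)}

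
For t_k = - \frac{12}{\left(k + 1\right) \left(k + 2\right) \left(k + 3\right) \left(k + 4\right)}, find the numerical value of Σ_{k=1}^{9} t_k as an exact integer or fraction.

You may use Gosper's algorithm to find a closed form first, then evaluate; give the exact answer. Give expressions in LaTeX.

Ratio r(k) = (k + 1)/(k + 5).
So A=k + 1 and B=k + 5, with C=1.
Set up (k + 1)·f(k+1) − (k + 4)·f(k) − (1) = 0.
From deg A=1, deg B=1, deg C=0: d=3.
Solving with deg f ≤ 3: f(k) = k*(k**2 + 6*k + 11)/18.
Certificate R = B(k−1)f/C = k*(k + 4)*(k**2 + 6*k + 11)/18 gives s_k = 2*k*(-k**2 - 6*k - 11)/(3*(k + 1)*(k + 2)*(k + 3)).
Verify: -12/(k**4 + 10*k**3 + 35*k**2 + 50*k + 24) matches t_k.
Evaluate s at k=10 and k=1: -95/143 and -1/2; difference -47/286.

Σ = -47/286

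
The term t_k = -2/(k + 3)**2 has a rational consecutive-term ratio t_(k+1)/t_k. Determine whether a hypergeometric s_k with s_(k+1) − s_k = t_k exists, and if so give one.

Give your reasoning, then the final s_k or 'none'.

Ratio r(k) = (k + 3)**2/(k + 4)**2.
Gosper form: A/B · C(k+1)/C(k) with A=k**2 + 6*k + 9, B=k**2 + 8*k + 16, C=1.
Solve (k**2 + 6*k + 9)·f(k+1) − (k**2 + 6*k + 9)·f(k) = 1.
From deg A=2, deg B=2, deg C=0: d=0.
Generic f = c0 gives residual -1; -1 = 0 cannot hold, so t_k is not Gosper-summable.

none — t_k is not Gosper-summable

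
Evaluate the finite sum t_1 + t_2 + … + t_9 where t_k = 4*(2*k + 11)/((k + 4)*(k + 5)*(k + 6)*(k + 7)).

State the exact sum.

r(k) = (k + 4)*(2*k + 13)/((k + 8)*(2*k + 11)) after simplifying.
Normal form (A,B,C) = (k + 4, k + 8, k + 11/2).
Need (k + 4)·f(k+1) − (k + 7)·f(k) = k + 11/2.
deg f ≤ 3 (via 1,1,1).
Match coefficients ⇒ f(k) = k*(k + 5)*(k + 10)/48.
So s_k = (B(k−1)f/C)·t_k = (k*(k + 5)*(k + 7)*(k + 10)/(24*(2*k + 11)))·t_k = k*(k + 10)/(6*(k**2 + 10*k + 24)).
s_(k+1) − s_k = 4*(2*k + 11)/(k**4 + 22*k**3 + 179*k**2 + 638*k + 840) = t_k.
Sum = s_(10) − s_(1); s_(10) = 25/168, s_(1) = 11/210 ⇒ 27/280.

Σ = 27/280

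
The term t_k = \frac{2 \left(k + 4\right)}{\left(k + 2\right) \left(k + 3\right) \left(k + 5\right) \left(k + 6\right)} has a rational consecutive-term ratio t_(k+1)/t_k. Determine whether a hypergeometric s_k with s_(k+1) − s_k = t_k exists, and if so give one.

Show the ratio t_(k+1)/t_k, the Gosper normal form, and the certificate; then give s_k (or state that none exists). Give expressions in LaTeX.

s_k = \frac{k \left(k + 7\right)}{10 \left(k^{2} + 7 k + 10\right)}

The ratio is (k + 2)*(k + 5)**2/((k + 4)**2*(k + 7)).
Gosper form: A/B · C(k+1)/C(k) with A=k + 2, B=k + 7, C=k**2 + 8*k + 16.
f must satisfy (k + 2)·f(k+1) − (k + 6)·f(k) = k**2 + 8*k + 16.
deg f ≤ 4 (via 1,1,2).
Match coefficients ⇒ f(k) = k*(k + 3)*(k + 4)*(k + 7)/20.
Get s_k = R·t_k = k*(k + 7)/(10*(k**2 + 7*k + 10)) with R(k) = B(k−1)f(k)/C(k) = k*(k + 3)*(k + 6)*(k + 7)/(20*(k + 4)).
s_(k+1) − s_k = 2*(k + 4)/(k**4 + 16*k**3 + 91*k**2 + 216*k + 180) = t_k.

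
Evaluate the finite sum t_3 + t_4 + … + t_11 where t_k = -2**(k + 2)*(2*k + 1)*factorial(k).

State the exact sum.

Σ = -7847962214208

r(k) = 2*(k + 1)*(2*k + 3)/(2*k + 1) after simplifying.
Factor: A=2*k + 2; B=1; C=k + 1/2.
Key eq: (2*k + 2)·f(k+1) = (1)·f(k) + (k + 1/2).
Degrees (1,0,1) ⇒ d ≤ 0.
Match coefficients ⇒ f(k) = 1/2.
Certificate R = B(k−1)f/C = 1/(2*k + 1) gives s_k = -2**(k + 2)*factorial(k).
Verify: -2**(k + 2)*(2*k + 1)*factorial(k) matches t_k.
Sum = s_(12) − s_(3); s_(12) = -7847962214400, s_(3) = -192 ⇒ -7847962214208.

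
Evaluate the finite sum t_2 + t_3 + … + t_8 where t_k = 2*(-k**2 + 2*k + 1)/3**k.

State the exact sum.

The ratio is (k**2 - 2)/(3*(k**2 - 2*k - 1)).
So A=1/3 and B=1, with C=k**2 - 2*k - 1.
Key eq: (1/3)·f(k+1) = (1)·f(k) + (k**2 - 2*k - 1).
Degrees (0,0,2) ⇒ d ≤ 2.
Solving with deg f ≤ 2: f(k) = -3*(k**2 - k - 1)/2.
Then R = B(k−1)f/C = -3*(k**2 - k - 1)/(2*(k**2 - 2*k - 1)), so s_k = R(k)·t_k = 3**(1 - k)*(k**2 - k - 1).
Check: Δs_k = 2*(-k**2 + 2*k + 1)/3**k. ✓
Evaluate s at k=9 and k=2: 71/6561 and 1/3; difference -2116/6561.

Σ = -2116/6561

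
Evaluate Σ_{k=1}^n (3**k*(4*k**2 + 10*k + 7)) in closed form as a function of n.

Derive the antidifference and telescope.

r(k) = 3*(4*k**2 + 18*k + 21)/(4*k**2 + 10*k + 7) after simplifying.
A = 3, B = 1, C = k**2 + 5*k/2 + 7/4.
f must satisfy (3)·f(k+1) − (1)·f(k) = k**2 + 5*k/2 + 7/4.
d = 2 from the (0,0,2) case.
Solve for f: f(k) = (2*k**2 - k + 2)/4 (degree 2 ≤ 2).
Get s_k = R·t_k = 3**k*(2*k**2 - k + 2) with R(k) = B(k−1)f(k)/C(k) = (2*k**2 - k + 2)/(4*k**2 + 10*k + 7).
Check: Δs_k = 3**k*(4*k**2 + 10*k + 7). ✓
Telescope: S(n) = s_(n+1) − s_(1) = 3**(n + 1)*(2*n**2 + 3*n + 3) − (9) = 6*3**n*n**2 + 9*3**n*n + 9*3**n - 9.

S(n) = 6*3**n*n**2 + 9*3**n*n + 9*3**n - 9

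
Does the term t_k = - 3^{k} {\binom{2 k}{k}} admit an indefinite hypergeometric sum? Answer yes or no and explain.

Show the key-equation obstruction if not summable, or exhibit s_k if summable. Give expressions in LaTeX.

Step 1: r(k) = 6*(2*k + 1)/(k + 1).
Gosper form: A/B · C(k+1)/C(k) with A=12*k + 6, B=k + 1, C=1.
Solve (12*k + 6)·f(k+1) − (k)·f(k) = 1.
Degrees (1,1,0) ⇒ d ≤ -1.
Bound -1 < 0, so the key equation has no polynomial solution.

No — key equation has no polynomial f.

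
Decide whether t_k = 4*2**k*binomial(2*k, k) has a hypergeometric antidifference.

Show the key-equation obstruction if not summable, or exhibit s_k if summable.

The ratio is 4*(2*k + 1)/(k + 1).
So A=8*k + 4 and B=k + 1, with C=1.
Solve (8*k + 4)·f(k+1) − (k)·f(k) = 1.
Degrees (1,1,0) ⇒ d ≤ -1.
Bound -1 < 0, so the key equation has no polynomial solution.

No — t_k has no hypergeometric antidifference.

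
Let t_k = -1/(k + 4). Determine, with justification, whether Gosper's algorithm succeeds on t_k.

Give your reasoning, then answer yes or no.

Step 1: r(k) = (k + 4)/(k + 5).
Factor: A=k + 4; B=k + 5; C=1.
Set up (k + 4)·f(k+1) − (k + 4)·f(k) − (1) = 0.
From deg A=1, deg B=1, deg C=0: d=0.
f = c0 ⇒ A·f(k+1) − B(k−1)·f(k) − C = -1. The system {-1 = 0} is inconsistent; no antidifference.

No — the linear system for f has no solution.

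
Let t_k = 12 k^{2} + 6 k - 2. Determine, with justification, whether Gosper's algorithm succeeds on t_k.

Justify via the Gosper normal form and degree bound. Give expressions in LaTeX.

Compute t_(k+1)/t_k: get (6*k**2 + 15*k + 8)/(6*k**2 + 3*k - 1).
Gosper form: A/B · C(k+1)/C(k) with A=1, B=1, C=k**2 + k/2 - 1/6.
Key eq: (1)·f(k+1) = (1)·f(k) + (k**2 + k/2 - 1/6).
From deg A=0, deg B=0, deg C=2: d=3.
Match coefficients ⇒ f(k) = k*(4*k**2 - 3*k - 3)/12.
So s_k = (B(k−1)f/C)·t_k = (k*(4*k**2 - 3*k - 3)/(2*(6*k**2 + 3*k - 1)))·t_k = k*(4*k**2 - 3*k - 3).
Check: Δs_k = 12*k**2 + 6*k - 2. ✓

Yes. s_k = k \left(4 k^{2} - 3 k - 3\right).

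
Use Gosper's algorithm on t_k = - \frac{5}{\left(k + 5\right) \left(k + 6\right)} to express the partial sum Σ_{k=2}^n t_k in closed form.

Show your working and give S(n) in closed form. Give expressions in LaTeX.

r(k) = (k + 5)/(k + 7) after simplifying.
A = k + 5, B = k + 7, C = 1.
Need (k + 5)·f(k+1) − (k + 6)·f(k) = 1.
Bound: deg f ≤ 1.
Solving with deg f ≤ 1: f(k) = k/5.
Certificate R = B(k−1)f/C = k*(k + 6)/5 gives s_k = -k/(k + 5).
Verify: -5/(k**2 + 11*k + 30) matches t_k.
Σ_(k=2)^n t_k = s_(n+1) − s_(2) = ((-n - 1)/(n + 6)) − (-2/7), i.e. 5*(1 - n)/(7*(n + 6)).

S(n) = \frac{5 \left(1 - n\right)}{7 \left(n + 6\right)}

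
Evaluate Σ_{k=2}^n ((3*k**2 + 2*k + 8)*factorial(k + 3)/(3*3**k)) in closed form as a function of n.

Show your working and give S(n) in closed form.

S(n) = -80/3 + n*factorial(n + 4)/3**n - factorial(n + 4)/(3*3**n)

Ratio r(k) = (k + 4)*(2*k + 3*(k + 1)**2 + 10)/(3*(3*k**2 + 2*k + 8)).
Normal form (A,B,C) = (k/3 + 4/3, 1, k**2 + 2*k/3 + 8/3).
Key eq: (k/3 + 4/3)·f(k+1) = (1)·f(k) + (k**2 + 2*k/3 + 8/3).
deg f ≤ 1 (via 1,0,2).
A polynomial solution: f(k) = 3*k - 4.
So s_k = (B(k−1)f/C)·t_k = (3*(3*k - 4)/(3*k**2 + 2*k + 8))·t_k = (3*k - 4)*factorial(k + 3)/3**k.
s_(k+1) − s_k = (3*k**2 + 2*k + 8)*factorial(k + 3)/(3*3**k) = t_k.
Σ_(k=2)^n t_k = s_(n+1) − s_(2) = (3**(-n - 1)*(3*n - 1)*factorial(n + 4)) − (80/3), i.e. -80/3 + n*factorial(n + 4)/3**n - factorial(n + 4)/(3*3**n).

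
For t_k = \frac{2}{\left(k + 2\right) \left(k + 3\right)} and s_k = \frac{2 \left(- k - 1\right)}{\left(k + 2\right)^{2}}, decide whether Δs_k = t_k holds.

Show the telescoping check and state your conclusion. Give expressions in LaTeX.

s_(k+1) = 2*(-k - 2)/(k + 3)**2
s_(k+1) − s_k = 2*(k**2 + 3*k + 1)/(k**4 + 10*k**3 + 37*k**2 + 60*k + 36)
(s_(k+1) − s_k) − t_k = 2*(-2*k - 5)/(k**4 + 10*k**3 + 37*k**2 + 60*k + 36)

Invalid: residual \frac{2 \left(- 2 k - 5\right)}{k^{4} + 10 k^{3} + 37 k^{2} + 60 k + 36} ≠ 0.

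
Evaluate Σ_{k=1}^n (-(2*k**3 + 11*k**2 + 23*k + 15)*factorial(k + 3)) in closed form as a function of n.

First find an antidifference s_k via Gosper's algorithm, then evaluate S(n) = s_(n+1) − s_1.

t_(k+1)/t_k = (2*k**4 + 25*k**3 + 119*k**2 + 255*k + 204)/(2*k**3 + 11*k**2 + 23*k + 15).
So A=k + 4 and B=1, with C=k**3 + 11*k**2/2 + 23*k/2 + 15/2.
Need (k + 4)·f(k+1) − (1)·f(k) = k**3 + 11*k**2/2 + 23*k/2 + 15/2.
Bound: deg f ≤ 2.
Solve for f: f(k) = (2*k**2 + k + 1)/2 (degree 2 ≤ 2).
Get s_k = R·t_k = -(2*k**2 + k + 1)*factorial(k + 3) with R(k) = B(k−1)f(k)/C(k) = (2*k**2 + k + 1)/(2*k**3 + 11*k**2 + 23*k + 15).
Verify: -(2*k**3 + 11*k**2 + 23*k + 15)*factorial(k + 3) matches t_k.
Evaluate: s_(n+1) = -(2*n**2 + 5*n + 4)*factorial(n + 4); subtract s_(1) = -96 ⇒ S(n) = -2*n**2*factorial(n + 4) - 5*n*factorial(n + 4) - 4*factorial(n + 4) + 96.

S(n) = -2*n**2*factorial(n + 4) - 5*n*factorial(n + 4) - 4*factorial(n + 4) + 96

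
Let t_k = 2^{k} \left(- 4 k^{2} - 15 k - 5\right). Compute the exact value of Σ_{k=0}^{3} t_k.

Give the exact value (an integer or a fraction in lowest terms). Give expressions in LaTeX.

The ratio is 2*(4*k**2 + 23*k + 24)/(4*k**2 + 15*k + 5).
So A=2 and B=1, with C=k**2 + 15*k/4 + 5/4.
Need (2)·f(k+1) − (1)·f(k) = k**2 + 15*k/4 + 5/4.
Degrees (0,0,2) ⇒ d ≤ 2.
Solving with deg f ≤ 2: f(k) = (4*k**2 - k - 1)/4.
Get s_k = R·t_k = 2**k*(-4*k**2 + k + 1) with R(k) = B(k−1)f(k)/C(k) = (4*k**2 - k - 1)/(4*k**2 + 15*k + 5).
Verify: 2**k*(-4*k**2 - 15*k - 5) matches t_k.
Sum = s_(4) − s_(0); s_(4) = -944, s_(0) = 1 ⇒ -945.

Σ = -945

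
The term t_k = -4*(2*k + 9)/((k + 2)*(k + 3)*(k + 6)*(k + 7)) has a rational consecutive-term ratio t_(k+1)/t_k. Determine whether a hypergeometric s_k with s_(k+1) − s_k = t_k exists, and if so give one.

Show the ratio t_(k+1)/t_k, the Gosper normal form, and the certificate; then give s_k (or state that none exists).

s_k = k*(-k - 8)/(3*(k**2 + 8*k + 12))

Compute t_(k+1)/t_k: get (k + 2)*(k + 6)*(2*k + 11)/((k + 4)*(k + 8)*(2*k + 9)).
Normal form (A,B,C) = (k + 2, k + 8, k**3 + 27*k**2/2 + 121*k/2 + 90).
f must satisfy (k + 2)·f(k+1) − (k + 7)·f(k) = k**3 + 27*k**2/2 + 121*k/2 + 90.
deg f ≤ 5 (via 1,1,3).
Solving with deg f ≤ 5: f(k) = k*(k + 3)*(k + 4)*(k + 5)*(k + 8)/24.
R(k) = B(k−1)·f(k)/C(k) = k*(k + 3)*(k + 7)*(k + 8)/(12*(2*k + 9)); s_k = R·t_k = k*(-k - 8)/(3*(k**2 + 8*k + 12)).
s_(k+1) − s_k = 4*(-2*k - 9)/(k**4 + 18*k**3 + 113*k**2 + 288*k + 252) = t_k.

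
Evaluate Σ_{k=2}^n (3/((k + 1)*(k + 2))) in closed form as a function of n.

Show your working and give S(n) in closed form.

The ratio is (k + 1)/(k + 3).
So A=k + 1 and B=k + 3, with C=1.
f must satisfy (k + 1)·f(k+1) − (k + 2)·f(k) = 1.
Bound: deg f ≤ 1.
Match coefficients ⇒ f(k) = k.
Certificate R = B(k−1)f/C = k*(k + 2) gives s_k = 3*k/(k + 1).
s_(k+1) − s_k = 3/(k**2 + 3*k + 2) = t_k.
Telescope: S(n) = s_(n+1) − s_(2) = 3*(n + 1)/(n + 2) − (2) = (n - 1)/(n + 2).

S(n) = (n - 1)/(n + 2)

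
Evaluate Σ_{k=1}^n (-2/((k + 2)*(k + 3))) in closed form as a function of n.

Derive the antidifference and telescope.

S(n) = -2*n/(3*n + 9)

Ratio r(k) = (k + 2)/(k + 4).
A = k + 2, B = k + 4, C = 1.
Need (k + 2)·f(k+1) − (k + 3)·f(k) = 1.
d = 1 from the (1,1,0) case.
Solve for f: f(k) = k/2 (degree 1 ≤ 1).
R(k) = B(k−1)·f(k)/C(k) = k*(k + 3)/2; s_k = R·t_k = -k/(k + 2).
s_(k+1) − s_k = -2/(k**2 + 5*k + 6) = t_k.
s_(n+1) = (-n - 1)/(n + 3) and s_(1) = -1/3, so S(n) = -2*n/(3*n + 9).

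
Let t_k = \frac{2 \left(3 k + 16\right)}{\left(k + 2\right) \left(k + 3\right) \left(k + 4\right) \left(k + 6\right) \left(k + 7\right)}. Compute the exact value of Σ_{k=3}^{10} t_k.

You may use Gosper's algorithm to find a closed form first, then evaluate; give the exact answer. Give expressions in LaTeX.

The ratio is (k + 2)*(k + 6)*(3*k + 19)/((k + 5)*(k + 8)*(3*k + 16)).
Take A(k)=k + 2, B(k)=k + 8, C(k)=k**2 + 31*k/3 + 80/3.
Set up (k + 2)·f(k+1) − (k + 7)·f(k) − (k**2 + 31*k/3 + 80/3) = 0.
Bound: deg f ≤ 5.
Solving with deg f ≤ 5: f(k) = k*(k + 4)*(k + 5)*(k**2 + 11*k + 36)/108.
So s_k = (B(k−1)f/C)·t_k = (k*(k + 4)*(k + 7)*(k**2 + 11*k + 36)/(36*(3*k + 16)))·t_k = k*(k**2 + 11*k + 36)/(18*(k**3 + 11*k**2 + 36*k + 36)).
s_(k+1) − s_k = 2*(3*k + 16)/(k**5 + 22*k**4 + 185*k**3 + 740*k**2 + 1404*k + 1008) = t_k.
Evaluate s at k=11 and k=3: 1529/27846 and 13/270; difference 1412/208845.

Σ = 1412/208845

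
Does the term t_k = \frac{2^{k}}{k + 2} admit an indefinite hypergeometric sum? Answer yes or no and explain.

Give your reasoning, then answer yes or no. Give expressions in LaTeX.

Ratio r(k) = 2*(k + 2)/(k + 3).
Gosper form: A/B · C(k+1)/C(k) with A=2*k + 4, B=k + 3, C=1.
Key eq: (2*k + 4)·f(k+1) = (k + 2)·f(k) + (1).
Degrees (1,1,0) ⇒ d ≤ -1.
Negative degree bound (-1): no f exists, t_k not Gosper-summable.

No — t_k has no hypergeometric antidifference.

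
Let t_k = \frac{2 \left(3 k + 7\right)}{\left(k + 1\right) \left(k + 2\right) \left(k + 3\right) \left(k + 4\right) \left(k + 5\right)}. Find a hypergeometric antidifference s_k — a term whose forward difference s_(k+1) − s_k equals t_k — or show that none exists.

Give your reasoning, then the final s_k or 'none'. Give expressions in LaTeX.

s_k = \frac{k \left(k^{2} + 8 k + 19\right)}{6 \left(k^{3} + 8 k^{2} + 19 k + 12\right)}

The ratio is (k + 1)*(3*k + 10)/((k + 6)*(3*k + 7)).
Normal form (A,B,C) = (k + 1, k + 6, k + 7/3).
f must satisfy (k + 1)·f(k+1) − (k + 5)·f(k) = k + 7/3.
From deg A=1, deg B=1, deg C=1: d=4.
Coefficient equations give f(k) = k*(k + 2)*(k**2 + 8*k + 19)/36.
Then R = B(k−1)f/C = k*(k + 2)*(k + 5)*(k**2 + 8*k + 19)/(12*(3*k + 7)), so s_k = R(k)·t_k = k*(k**2 + 8*k + 19)/(6*(k**3 + 8*k**2 + 19*k + 12)).
Δs = 2*(3*k + 7)/(k**5 + 15*k**4 + 85*k**3 + 225*k**2 + 274*k + 120), as required.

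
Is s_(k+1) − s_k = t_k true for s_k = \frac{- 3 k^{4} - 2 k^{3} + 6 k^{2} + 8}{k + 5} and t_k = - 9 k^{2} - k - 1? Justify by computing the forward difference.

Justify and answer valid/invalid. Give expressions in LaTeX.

s_(k+1) = (-3*k**4 - 14*k**3 - 18*k**2 - 6*k + 9)/(k + 6)
s_(k+1) − s_k = (-9*k**4 - 82*k**3 - 132*k**2 - 29*k - 3)/(k**2 + 11*k + 30)
(s_(k+1) − s_k) − t_k = 3*(6*k**3 + 50*k**2 + 4*k + 9)/(k**2 + 11*k + 30)

Invalid: residual \frac{3 \left(6 k^{3} + 50 k^{2} + 4 k + 9\right)}{k^{2} + 11 k + 30} ≠ 0.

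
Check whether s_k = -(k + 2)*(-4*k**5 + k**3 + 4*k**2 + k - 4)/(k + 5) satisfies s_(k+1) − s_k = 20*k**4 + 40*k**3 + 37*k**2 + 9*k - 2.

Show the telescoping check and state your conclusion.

s_(k+1) = -(k + 3)*(k - 4*(k + 1)**5 + (k + 1)**3 + 4*(k + 1)**2 - 3)/(k + 6)
s_(k+1) − s_k = (20*k**6 + 212*k**5 + 657*k**4 + 902*k**3 + 613*k**2 + 116*k - 18)/(k**2 + 11*k + 30)
(s_(k+1) − s_k) − t_k = 6*(-8*k**5 - 70*k**4 - 119*k**3 - 99*k**2 - 22*k + 7)/(k**2 + 11*k + 30)

Invalid: residual 6*(-8*k**5 - 70*k**4 - 119*k**3 - 99*k**2 - 22*k + 7)/(k**2 + 11*k + 30) ≠ 0.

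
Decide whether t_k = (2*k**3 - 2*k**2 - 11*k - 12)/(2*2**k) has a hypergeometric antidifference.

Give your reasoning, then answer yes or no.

Yes. s_k = (-2*k**3 - 4*k**2 - 3*k + 3)/2**k.

Step 1: r(k) = (2*k**3 + 4*k**2 - 9*k - 23)/(2*(2*k**3 - 2*k**2 - 11*k - 12)).
Gosper form: A/B · C(k+1)/C(k) with A=1/2, B=1, C=k**3 - k**2 - 11*k/2 - 6.
Solve (1/2)·f(k+1) − (1)·f(k) = k**3 - k**2 - 11*k/2 - 6.
Bound: deg f ≤ 3.
Coefficient equations give f(k) = -2*k**3 - 4*k**2 - 3*k + 3.
Get s_k = R·t_k = (-2*k**3 - 4*k**2 - 3*k + 3)/2**k with R(k) = B(k−1)f(k)/C(k) = -2*(2*k**3 + 4*k**2 + 3*k - 3)/(2*k**3 - 2*k**2 - 11*k - 12).
Δs = (2*k**3 - 2*k**2 - 11*k - 12)/(2*2**k), as required.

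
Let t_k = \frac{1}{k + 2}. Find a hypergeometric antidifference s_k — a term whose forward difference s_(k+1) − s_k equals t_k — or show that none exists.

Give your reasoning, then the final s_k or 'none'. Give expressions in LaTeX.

Step 1: r(k) = (k + 2)/(k + 3).
Normal form (A,B,C) = (k + 2, k + 3, 1).
Key eq: (k + 2)·f(k+1) = (k + 2)·f(k) + (1).
Degrees (1,1,0) ⇒ d ≤ 0.
Write f(k) = c0. Then LHS − RHS = -1, requiring -1 = 0: contradictory. No certificate.

none — t_k is not Gosper-summable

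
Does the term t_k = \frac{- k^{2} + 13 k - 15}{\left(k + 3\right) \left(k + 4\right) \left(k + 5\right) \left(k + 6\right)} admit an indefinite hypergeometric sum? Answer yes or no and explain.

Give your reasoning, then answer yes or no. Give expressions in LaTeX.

Yes. s_k = \frac{k \left(- k^{2} + 8 k - 107\right)}{20 \left(k + 3\right) \left(k + 4\right) \left(k + 5\right)}.

t_(k+1)/t_k = (k + 3)*(-13*k + (k + 1)**2 + 2)/((k + 7)*(k**2 - 13*k + 15)).
Factor: A=k + 3; B=k + 7; C=k**2 - 13*k + 15.
Set up (k + 3)·f(k+1) − (k + 6)·f(k) − (k**2 - 13*k + 15) = 0.
Degrees (1,1,2) ⇒ d ≤ 3.
Solving with deg f ≤ 3: f(k) = k*(k**2 - 8*k + 107)/20.
So s_k = (B(k−1)f/C)·t_k = (k*(k + 6)*(k**2 - 8*k + 107)/(20*(k**2 - 13*k + 15)))·t_k = k*(-k**2 + 8*k - 107)/(20*(k + 3)*(k + 4)*(k + 5)).
Verify: (-k**2 + 13*k - 15)/(k**4 + 18*k**3 + 119*k**2 + 342*k + 360) matches t_k.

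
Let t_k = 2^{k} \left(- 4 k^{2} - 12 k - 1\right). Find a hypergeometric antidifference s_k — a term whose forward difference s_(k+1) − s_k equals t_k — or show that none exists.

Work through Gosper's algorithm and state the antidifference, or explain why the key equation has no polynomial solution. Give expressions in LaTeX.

s_k = 2^{k} \left(- 4 k^{2} + 4 k - 1\right)

The ratio is 2*(4*k**2 + 20*k + 17)/(4*k**2 + 12*k + 1).
Factor: A=2; B=1; C=k**2 + 3*k + 1/4.
f must satisfy (2)·f(k+1) − (1)·f(k) = k**2 + 3*k + 1/4.
deg f ≤ 2 (via 0,0,2).
Solving with deg f ≤ 2: f(k) = (2*k - 1)**2/4.
So s_k = (B(k−1)f/C)·t_k = ((2*k - 1)**2/(4*k**2 + 12*k + 1))·t_k = 2**k*(-4*k**2 + 4*k - 1).
Δs = 2**k*(-4*k**2 - 12*k - 1), as required.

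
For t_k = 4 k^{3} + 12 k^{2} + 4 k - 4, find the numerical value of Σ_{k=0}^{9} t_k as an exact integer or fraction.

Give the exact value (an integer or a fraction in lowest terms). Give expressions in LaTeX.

The ratio is (k + (k + 1)**3 + 3*(k + 1)**2)/(k**3 + 3*k**2 + k - 1).
A = 1, B = 1, C = k**3 + 3*k**2 + k - 1.
Need (1)·f(k+1) − (1)·f(k) = k**3 + 3*k**2 + k - 1.
d = 4 from the (0,0,3) case.
Solve for f: f(k) = k*(k + 1)*(k**2 + k - 4)/4 (degree 4 ≤ 4).
R(k) = B(k−1)·f(k)/C(k) = k*(k**2 + k - 4)/(4*(k**2 + 2*k - 1)); s_k = R·t_k = k*(k**3 + 2*k**2 - 3*k - 4).
s_(k+1) − s_k = 4*k**3 + 12*k**2 + 4*k - 4 = t_k.
Sum = s_(10) − s_(0); s_(10) = 11660, s_(0) = 0 ⇒ 11660.

Σ = 11660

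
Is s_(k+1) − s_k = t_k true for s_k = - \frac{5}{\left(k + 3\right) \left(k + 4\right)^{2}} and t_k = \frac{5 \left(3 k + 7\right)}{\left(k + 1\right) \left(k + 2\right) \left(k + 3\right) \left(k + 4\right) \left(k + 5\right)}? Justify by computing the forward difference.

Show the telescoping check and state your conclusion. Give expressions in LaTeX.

Invalid: residual \frac{30 \left(- 2 k^{2} - 13 k - 19\right)}{k^{7} + 24 k^{6} + 240 k^{5} + 1290 k^{4} + 3999 k^{3} + 7086 k^{2} + 6560 k + 2400} ≠ 0.

s_(k+1) = -5/((k + 4)*(k + 5)**2)
s_(k+1) − s_k = 5*(3*k + 13)/(k**5 + 21*k**4 + 175*k**3 + 723*k**2 + 1480*k + 1200)
(s_(k+1) − s_k) − t_k = 30*(-2*k**2 - 13*k - 19)/(k**7 + 24*k**6 + 240*k**5 + 1290*k**4 + 3999*k**3 + 7086*k**2 + 6560*k + 2400)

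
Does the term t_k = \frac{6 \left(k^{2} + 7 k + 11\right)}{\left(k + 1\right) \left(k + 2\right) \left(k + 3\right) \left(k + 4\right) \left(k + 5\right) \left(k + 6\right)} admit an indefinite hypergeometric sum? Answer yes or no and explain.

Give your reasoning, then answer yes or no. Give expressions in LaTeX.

Yes. s_k = \frac{2 k \left(k^{2} + 9 k + 23\right)}{15 \left(k^{3} + 9 k^{2} + 23 k + 15\right)}.

Step 1: r(k) = (k + 1)*(7*k + (k + 1)**2 + 18)/((k + 7)*(k**2 + 7*k + 11)).
So A=k + 1 and B=k + 7, with C=k**2 + 7*k + 11.
Key eq: (k + 1)·f(k+1) = (k + 6)·f(k) + (k**2 + 7*k + 11).
From deg A=1, deg B=1, deg C=2: d=5.
Coefficient equations give f(k) = k*(k + 2)*(k + 4)*(k**2 + 9*k + 23)/45.
So s_k = (B(k−1)f/C)·t_k = (k*(k + 2)*(k + 4)*(k + 6)*(k**2 + 9*k + 23)/(45*(k**2 + 7*k + 11)))·t_k = 2*k*(k**2 + 9*k + 23)/(15*(k**3 + 9*k**2 + 23*k + 15)).
Check: Δs_k = 6*(k**2 + 7*k + 11)/(k**6 + 21*k**5 + 175*k**4 + 735*k**3 + 1624*k**2 + 1764*k + 720). ✓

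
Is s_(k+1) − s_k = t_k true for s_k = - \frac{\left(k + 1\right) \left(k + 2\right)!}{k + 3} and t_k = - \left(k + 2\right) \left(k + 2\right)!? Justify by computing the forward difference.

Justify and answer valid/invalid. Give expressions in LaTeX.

Invalid: residual \frac{2 \left(k^{2} + 5 k + 5\right) \left(k + 2\right)!}{\left(k + 3\right) \left(k + 4\right)} ≠ 0.

s_(k+1) = -(k + 2)*factorial(k + 3)/(k + 4)
s_(k+1) − s_k = -(k**3 + 7*k**2 + 16*k + 14)*factorial(k + 2)/((k + 3)*(k + 4))
(s_(k+1) − s_k) − t_k = 2*(k**2 + 5*k + 5)*factorial(k + 2)/((k + 3)*(k + 4))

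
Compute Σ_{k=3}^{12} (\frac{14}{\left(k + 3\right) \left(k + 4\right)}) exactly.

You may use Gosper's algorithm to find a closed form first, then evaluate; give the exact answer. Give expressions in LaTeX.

Compute t_(k+1)/t_k: get (k + 3)/(k + 5).
Normal form (A,B,C) = (k + 3, k + 5, 1).
Set up (k + 3)·f(k+1) − (k + 4)·f(k) − (1) = 0.
deg f ≤ 1 (via 1,1,0).
Coefficient equations give f(k) = k/3.
R(k) = B(k−1)·f(k)/C(k) = k*(k + 4)/3; s_k = R·t_k = 14*k/(3*(k + 3)).
s_(k+1) − s_k = 14/(k**2 + 7*k + 12) = t_k.
Σ_(k=3)^(12) t_k = s_(13) − s_(3) = 91/24 − (7/3) = 35/24.

Σ = 35/24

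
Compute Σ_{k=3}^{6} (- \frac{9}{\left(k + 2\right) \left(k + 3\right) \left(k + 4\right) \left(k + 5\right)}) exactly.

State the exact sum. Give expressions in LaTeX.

Σ = -13/1155

t_(k+1)/t_k = (k + 2)/(k + 6).
A = k + 2, B = k + 6, C = 1.
Set up (k + 2)·f(k+1) − (k + 5)·f(k) − (1) = 0.
Bound: deg f ≤ 3.
Match coefficients ⇒ f(k) = k*(k**2 + 9*k + 26)/72.
Then R = B(k−1)f/C = k*(k + 5)*(k**2 + 9*k + 26)/72, so s_k = R(k)·t_k = k*(-k**2 - 9*k - 26)/(8*(k + 2)*(k + 3)*(k + 4)).
Check: Δs_k = -9/(k**4 + 14*k**3 + 71*k**2 + 154*k + 120). ✓
Σ_(k=3)^(6) t_k = s_(7) − s_(3) = -161/1320 − (-31/280) = -13/1155.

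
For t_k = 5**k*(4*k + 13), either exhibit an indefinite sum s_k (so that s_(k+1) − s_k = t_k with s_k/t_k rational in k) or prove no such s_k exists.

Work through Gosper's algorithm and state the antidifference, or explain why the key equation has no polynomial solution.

Step 1: r(k) = 5*(4*k + 17)/(4*k + 13).
Gosper form: A/B · C(k+1)/C(k) with A=5, B=1, C=k + 13/4.
Key eq: (5)·f(k+1) = (1)·f(k) + (k + 13/4).
Bound: deg f ≤ 1.
Solve for f: f(k) = (k + 2)/4 (degree 1 ≤ 1).
Certificate R = B(k−1)f/C = (k + 2)/(4*k + 13) gives s_k = 5**k*(k + 2).
Check: Δs_k = 5**k*(4*k + 13). ✓

s_k = 5**k*(k + 2)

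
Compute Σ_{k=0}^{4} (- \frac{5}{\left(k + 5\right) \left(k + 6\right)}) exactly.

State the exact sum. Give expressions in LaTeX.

Ratio r(k) = (k + 5)/(k + 7).
Gosper form: A/B · C(k+1)/C(k) with A=k + 5, B=k + 7, C=1.
Solve (k + 5)·f(k+1) − (k + 6)·f(k) = 1.
From deg A=1, deg B=1, deg C=0: d=1.
A polynomial solution: f(k) = k/5.
Then R = B(k−1)f/C = k*(k + 6)/5, so s_k = R(k)·t_k = -k/(k + 5).
s_(k+1) − s_k = -5/(k**2 + 11*k + 30) = t_k.
Sum = s_(5) − s_(0); s_(5) = -1/2, s_(0) = 0 ⇒ -1/2.

Σ = -1/2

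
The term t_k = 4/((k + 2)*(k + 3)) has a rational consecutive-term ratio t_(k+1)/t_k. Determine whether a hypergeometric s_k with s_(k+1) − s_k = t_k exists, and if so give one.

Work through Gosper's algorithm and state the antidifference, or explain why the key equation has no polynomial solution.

s_k = 2*k/(k + 2)

Ratio r(k) = (k + 2)/(k + 4).
Take A(k)=k + 2, B(k)=k + 4, C(k)=1.
Solve (k + 2)·f(k+1) − (k + 3)·f(k) = 1.
deg f ≤ 1 (via 1,1,0).
Solving with deg f ≤ 1: f(k) = k/2.
Get s_k = R·t_k = 2*k/(k + 2) with R(k) = B(k−1)f(k)/C(k) = k*(k + 3)/2.
Verify: 4/(k**2 + 5*k + 6) matches t_k.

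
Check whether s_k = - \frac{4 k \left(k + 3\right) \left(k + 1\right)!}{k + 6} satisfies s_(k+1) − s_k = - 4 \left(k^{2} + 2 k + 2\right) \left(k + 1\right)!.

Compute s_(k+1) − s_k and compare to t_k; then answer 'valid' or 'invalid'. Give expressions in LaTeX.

s_(k+1) = -4*(k + 1)*(k + 4)*factorial(k + 2)/(k + 7)
s_(k+1) − s_k = -4*(k**4 + 12*k**3 + 46*k**2 + 71*k + 48)*factorial(k + 1)/((k + 6)*(k + 7))
(s_(k+1) − s_k) − t_k = 12*(k**3 + 8*k**2 + 13*k + 12)*factorial(k + 1)/((k + 6)*(k + 7))

Invalid: residual \frac{12 \left(k^{3} + 8 k^{2} + 13 k + 12\right) \left(k + 1\right)!}{\left(k + 6\right) \left(k + 7\right)} ≠ 0.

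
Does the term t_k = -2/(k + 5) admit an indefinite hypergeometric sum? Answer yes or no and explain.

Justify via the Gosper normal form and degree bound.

No. Not Gosper-summable.

r(k) = (k + 5)/(k + 6) after simplifying.
Take A(k)=k + 5, B(k)=k + 6, C(k)=1.
Need (k + 5)·f(k+1) − (k + 5)·f(k) = 1.
Bound: deg f ≤ 0.
f = c0 ⇒ A·f(k+1) − B(k−1)·f(k) − C = -1. The system {-1 = 0} is inconsistent; no antidifference.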